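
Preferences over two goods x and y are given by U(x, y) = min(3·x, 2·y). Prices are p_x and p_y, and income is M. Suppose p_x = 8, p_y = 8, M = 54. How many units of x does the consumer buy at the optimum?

With perfect complements, no substitution: consume in ratio x:y = 2:3.
Budget: p_x·x + p_y·(3/2)·x = M, so (2·p_x + 3·p_y)·x = 2·M.
Demand: x*(p_x,p_y,M) = 2·M/(2·p_x + 3·p_y), y* = 3·M/(2·p_x + 3·p_y).
Here 2·8 + 3·8 = 40, giving x* = 2.7.

x* = 2.7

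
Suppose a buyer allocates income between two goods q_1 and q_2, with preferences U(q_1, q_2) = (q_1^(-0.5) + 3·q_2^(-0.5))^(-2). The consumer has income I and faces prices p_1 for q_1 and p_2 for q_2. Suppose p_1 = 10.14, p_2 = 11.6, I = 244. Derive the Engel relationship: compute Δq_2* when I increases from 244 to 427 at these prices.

Δq_2* = 10.8078

MU_q_1 ∝ q_1^(-1.5), MU_q_2 ∝ 3·q_2^(-1.5), so MRS = (1/3)·(q_2/q_1)^(1.5) = p_1/p_2.
Hence q_2/q_1 = (3·p_1/p_2)^(1/(1.5)), i.e. raised to the 2/3 power.
With the ratio pinned down, the budget gives q_1* = I/(p_1 + p_2·(q_2/q_1)) and q_2* = (q_2/q_1)·q_1*.
Numerically q_2/q_1 = 1.901666, so q_1* = 244/(10.14 + 11.6·1.901666) = 7.5778 and q_2* = 1.901666·7.5778 = 14.4104.
At I' = 427: q_2* = 25.2183. Change: 25.2183 − 14.4104 = 10.8078.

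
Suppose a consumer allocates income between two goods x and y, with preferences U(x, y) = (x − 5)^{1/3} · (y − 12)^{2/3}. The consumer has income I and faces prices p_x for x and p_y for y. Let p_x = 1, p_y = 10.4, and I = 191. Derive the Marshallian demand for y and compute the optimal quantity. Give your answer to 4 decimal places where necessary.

y* = 15.9231

This is Cobb-Douglas in (x−5, y−12): tangency gives 1/3·p_y·(y−12) = 2/3·p_x·(x−5).
After buying the subsistence bundle (5, 12), a share 1/3 of the remaining income goes to x: x* = 5 + 1/3·(I − 5p_x − 12p_y)/p_x.
Discretionary income = 191 − 5·1 − 12·10.4 = 61.2; y* = 12 + 2/3·61.2/10.4 = 15.9231.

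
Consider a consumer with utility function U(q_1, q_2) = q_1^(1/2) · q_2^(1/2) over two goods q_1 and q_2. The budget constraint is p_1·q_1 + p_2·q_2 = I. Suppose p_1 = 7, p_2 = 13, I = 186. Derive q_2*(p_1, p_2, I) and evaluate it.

q_2* = 7.1538

The MRS is q_2/q_1. Set MRS = p_1/p_2.
Rearranging, p_2·q_2 = p_1·q_1. Substituting into the budget gives p_1·q_1·(1 + 1) = I.
Demand: q_1*(p_1,p_2,I) = 0.5·I/p_1 and q_2* = 0.5·I/p_2.
At p_1=7, p_2=13, I=186: q_2* = 0.5·186/13 = 7.1538.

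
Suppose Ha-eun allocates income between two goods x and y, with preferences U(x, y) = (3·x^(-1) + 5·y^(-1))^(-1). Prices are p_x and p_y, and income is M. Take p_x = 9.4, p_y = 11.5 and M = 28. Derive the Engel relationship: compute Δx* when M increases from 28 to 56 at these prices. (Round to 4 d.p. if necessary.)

Δx* = 1.2269

MRS = MU_x/MU_y = (3/5)·(y/x)^(2). Set equal to p_x/p_y.
Hence y/x = ((5/3)·p_x/p_y)^(1/(2)), i.e. raised to the 0.5 power.
With the ratio pinned down, the budget gives x* = M/(p_x + p_y·(y/x)) and y* = (y/x)·x*.
Numerically y/x = 1.167184, so x* = 28/(9.4 + 11.5·1.167184) = 1.2269.
At M' = 56: x* = 2.4537. Change: 2.4537 − 1.2269 = 1.2269.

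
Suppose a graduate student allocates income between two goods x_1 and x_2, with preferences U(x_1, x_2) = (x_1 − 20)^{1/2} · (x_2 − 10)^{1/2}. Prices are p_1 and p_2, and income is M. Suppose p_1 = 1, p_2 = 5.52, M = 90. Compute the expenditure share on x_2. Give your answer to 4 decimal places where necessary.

share on x_2 = 0.6956

Let x_1' = x_1−20, x_2' = x_2−10. MRS = x_2'/x_1' = p_1/p_2.
After buying the subsistence bundle (20, 10), a share 0.5 of the remaining income goes to x_1: x_1* = 20 + 0.5·(M − 20p_1 − 10p_2)/p_1.
Discretionary income = 90 − 20·1 − 10·5.52 = 14.8; x_1* = 20 + 0.5·14.8/1 = 27.4; x_2* = 10 + 0.5·14.8/5.52 = 11.3406.
Expenditure on x_2: 5.52·11.3406 = 62.6; share = 0.6956.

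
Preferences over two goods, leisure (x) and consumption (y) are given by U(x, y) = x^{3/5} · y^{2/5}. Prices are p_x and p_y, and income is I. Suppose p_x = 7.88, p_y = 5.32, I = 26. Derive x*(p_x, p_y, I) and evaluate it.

MU_x/MU_y = (0.6·y)/(0.4·x); tangency sets this equal to p_x/p_y.
Rearranging, p_y·y = (2/3)·p_x·x. Substituting into the budget gives p_x·x·(1 + (2/3)) = I.
Demand: x*(p_x,p_y,I) = 0.6·I/p_x and y* = 0.4·I/p_y.
At p_x=7.88, p_y=5.32, I=26: x* = 0.6·26/7.88 = 1.9797.

x* = 1.9797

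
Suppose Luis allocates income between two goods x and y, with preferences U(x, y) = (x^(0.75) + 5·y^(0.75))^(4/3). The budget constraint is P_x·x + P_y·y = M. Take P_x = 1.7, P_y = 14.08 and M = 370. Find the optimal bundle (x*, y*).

x* = 103.6382, y* = 13.7653

MU_x ∝ x^(-0.25), MU_y ∝ 5·y^(-0.25), so MRS = (1/5)·(y/x)^(0.25) = P_x/P_y.
Hence y/x = (5·P_x/P_y)^(1/(0.25)), i.e. raised to the 4 power.
Substitute y = (y/x)·x into the budget: x* = M/(P_x + P_y·(y/x)).
Numerically y/x = 0.13282, so x* = 370/(1.7 + 14.08·0.13282) = 103.6382 and y* = 0.13282·103.6382 = 13.7653.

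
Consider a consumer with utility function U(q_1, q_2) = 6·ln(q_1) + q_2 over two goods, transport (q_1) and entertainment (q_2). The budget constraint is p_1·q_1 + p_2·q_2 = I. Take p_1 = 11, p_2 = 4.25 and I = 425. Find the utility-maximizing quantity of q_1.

Set MRS = p_1/p_2: (6/q_1)/1 = p_1/p_2.
So q_1*(p_1,p_2) = 6·p_2/p_1, independent of income; and q_2* = (I − 6·p_2)/p_2.
At the given prices: q_1* = 6·4.25/11 = 2.3182.

q_1* = 2.3182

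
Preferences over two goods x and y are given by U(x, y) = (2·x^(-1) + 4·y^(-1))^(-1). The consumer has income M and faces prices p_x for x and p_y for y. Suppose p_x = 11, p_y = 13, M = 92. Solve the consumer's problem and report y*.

y* = 4.2879

MU_x ∝ 2·x^(-2), MU_y ∝ 4·y^(-2), so MRS = (1/2)·(y/x)^(2) = p_x/p_y.
Solve for the ratio: y/x = [2·p_x/p_y]^(0.5).
With the ratio pinned down, the budget gives x* = M/(p_x + p_y·(y/x)) and y* = (y/x)·x*.
Numerically y/x = 1.300887, so x* = 92/(11 + 13·1.300887) = 3.2961 and y* = 1.300887·3.2961 = 4.2879.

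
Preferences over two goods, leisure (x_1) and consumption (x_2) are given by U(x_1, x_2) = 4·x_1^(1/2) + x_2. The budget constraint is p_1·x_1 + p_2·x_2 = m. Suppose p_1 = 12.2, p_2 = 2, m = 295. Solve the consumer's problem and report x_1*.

Utility is quasi-linear in x_2; the FOC for x_1 is 2/√x_1 = p_1/p_2.
Solve: √x_1 = 2·p_2/p_1, so x_1*(p_1,p_2) = (2·p_2/p_1)², and x_2* = (m − p_1·x_1*)/p_2.
Plugging in: x_1* = (2·2/12.2)² = 0.1075.

x_1* = 0.1075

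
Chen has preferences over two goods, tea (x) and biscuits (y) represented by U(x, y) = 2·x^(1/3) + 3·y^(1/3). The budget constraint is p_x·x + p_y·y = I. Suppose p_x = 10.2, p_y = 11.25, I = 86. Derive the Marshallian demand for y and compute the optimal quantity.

y* = 4.8639

From the CES first-order condition, (2/3)·(y/x)^(2/3) = p_x/p_y.
Hence y/x = ((3/2)·p_x/p_y)^(1/(2/3)), i.e. raised to the 1.5 power.
With the ratio pinned down, the budget gives x* = I/(p_x + p_y·(y/x)) and y* = (y/x)·x*.
Numerically y/x = 1.586019, so x* = 86/(10.2 + 11.25·1.586019) = 3.0668 and y* = 1.586019·3.0668 = 4.8639.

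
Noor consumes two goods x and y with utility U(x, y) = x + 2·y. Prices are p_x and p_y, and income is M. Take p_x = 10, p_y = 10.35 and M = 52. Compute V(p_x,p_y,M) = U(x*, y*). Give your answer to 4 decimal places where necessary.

V = 10.0483

Perfect substitutes: compare marginal utility per dollar. 1/p_x vs 2/p_y → 0.1 vs 0.1932.
y gives more utility per dollar, so spend all income on y: y* = M/p_y, x* = 0.
Numerically: x* = 0, y* = 5.0242.
Utility at the optimum: U(0, 5.0242) = 10.0483.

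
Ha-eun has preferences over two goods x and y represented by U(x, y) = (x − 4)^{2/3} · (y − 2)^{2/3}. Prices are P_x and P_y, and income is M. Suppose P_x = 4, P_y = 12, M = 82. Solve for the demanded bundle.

x* = 9.25, y* = 3.75

MRS = (y−2)/(x−4). Tangency with P_x/P_y gives y−2 = (P_x/P_y)·(x−4).
After buying the subsistence bundle (4, 2), a share 0.5 of the remaining income goes to x: x* = 4 + 0.5·(M − 4P_x − 2P_y)/P_x.
Discretionary income = 82 − 4·4 − 2·12 = 42; x* = 4 + 0.5·42/4 = 9.25; y* = 2 + 0.5·42/12 = 3.75.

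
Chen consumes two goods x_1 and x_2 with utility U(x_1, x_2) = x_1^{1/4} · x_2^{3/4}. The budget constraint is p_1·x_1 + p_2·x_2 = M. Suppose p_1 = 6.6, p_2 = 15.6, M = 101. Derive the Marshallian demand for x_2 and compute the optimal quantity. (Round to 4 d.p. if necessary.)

x_2* = 4.8558

The MRS is (1/3)·x_2/x_1. Set MRS = p_1/p_2.
Rearranging, p_2·x_2 = 3·p_1·x_1. Substituting into the budget gives p_1·x_1·(1 + 3) = M.
Demand: x_1*(p_1,p_2,M) = 0.25·M/p_1 and x_2* = 0.75·M/p_2.
At p_1=6.6, p_2=15.6, M=101: x_2* = 0.75·101/15.6 = 4.8558.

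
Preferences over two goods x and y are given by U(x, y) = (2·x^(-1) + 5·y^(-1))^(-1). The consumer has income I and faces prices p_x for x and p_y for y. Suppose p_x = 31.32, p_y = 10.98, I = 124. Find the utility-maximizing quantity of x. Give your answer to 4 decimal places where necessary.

MRS = MU_x/MU_y = (2/5)·(y/x)^(2). Set equal to p_x/p_y.
Hence y/x = ((5/2)·p_x/p_y)^(1/(2)), i.e. raised to the 0.5 power.
Substitute y = (y/x)·x into the budget: x* = I/(p_x + p_y·(y/x)).
Numerically y/x = 2.670421, so x* = 124/(31.32 + 10.98·2.670421) = 2.0448.

x* = 2.0448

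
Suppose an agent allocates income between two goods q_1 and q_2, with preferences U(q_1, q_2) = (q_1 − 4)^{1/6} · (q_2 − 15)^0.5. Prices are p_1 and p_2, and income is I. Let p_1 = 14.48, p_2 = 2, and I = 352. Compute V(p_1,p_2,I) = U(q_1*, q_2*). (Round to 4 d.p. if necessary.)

Let q_1' = q_1−4, q_2' = q_2−15. MRS = (1/3)·q_2'/q_1' = p_1/p_2.
Substituting into the budget: q_1* = 4 + 0.25·(I − 4·p_1 − 15·p_2)/p_1, and q_2* = 15 + 0.75·(…)/p_2.
Discretionary income = 352 − 4·14.48 − 15·2 = 264.08; q_1* = 4 + 0.25·264.08/14.48 = 8.5594; q_2* = 15 + 0.75·264.08/2 = 114.03.
Utility at the optimum: U(8.5594, 114.03) = 12.8145.

V = 12.8145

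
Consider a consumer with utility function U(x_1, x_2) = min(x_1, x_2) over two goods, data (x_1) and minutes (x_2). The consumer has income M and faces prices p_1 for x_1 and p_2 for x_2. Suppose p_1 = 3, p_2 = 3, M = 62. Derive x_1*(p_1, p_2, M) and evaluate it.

Leontief preferences: the optimum is at the kink where x_1/1 = x_2/1, i.e. x_2 = x_1.
Budget: p_1·x_1 + p_2·x_1 = M, so (p_1 + p_2)·x_1 = M.
Demand: x_1*(p_1,p_2,M) = M/(p_1 + p_2), x_2* = M/(p_1 + p_2).
Here 3 + 3 = 6, giving x_1* = 10.3333.

x_1* = 10.3333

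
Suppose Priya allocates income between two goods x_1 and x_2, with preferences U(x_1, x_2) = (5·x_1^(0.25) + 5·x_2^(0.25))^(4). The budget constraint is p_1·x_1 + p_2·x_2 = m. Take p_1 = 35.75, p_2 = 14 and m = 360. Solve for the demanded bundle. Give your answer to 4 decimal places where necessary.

Numerically x_2/x_1 = 3.49031, so x_1* = 360/(35.75 + 14·3.49031) = 4.2546 and x_2* = 3.49031·4.2546 = 14.8499.

x_1* = 4.2546, x_2* = 14.8499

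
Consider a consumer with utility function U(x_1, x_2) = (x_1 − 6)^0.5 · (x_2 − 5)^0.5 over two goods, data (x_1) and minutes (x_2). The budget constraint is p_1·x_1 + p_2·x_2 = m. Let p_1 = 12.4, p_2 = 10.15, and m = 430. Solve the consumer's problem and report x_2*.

This is Cobb-Douglas in (x_1−6, x_2−5): tangency gives 0.5·p_2·(x_2−5) = 0.5·p_1·(x_1−6).
After buying the subsistence bundle (6, 5), a share 0.5 of the remaining income goes to x_1: x_1* = 6 + 0.5·(m − 6p_1 − 5p_2)/p_1.
Discretionary income = 430 − 6·12.4 − 5·10.15 = 304.85; x_2* = 5 + 0.5·304.85/10.15 = 20.0172.

x_2* = 20.0172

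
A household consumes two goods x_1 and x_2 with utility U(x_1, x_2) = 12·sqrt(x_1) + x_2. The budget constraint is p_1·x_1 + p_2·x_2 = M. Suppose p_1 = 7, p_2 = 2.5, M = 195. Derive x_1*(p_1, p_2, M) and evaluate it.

Utility is quasi-linear in x_2; the FOC for x_1 is 6/√x_1 = p_1/p_2.
Thus x_1* = (6·p_2/p_1)² — independent of M — with the rest of income spent on x_2.
Plugging in: x_1* = (6·2.5/7)² = 4.5918.

x_1* = 4.5918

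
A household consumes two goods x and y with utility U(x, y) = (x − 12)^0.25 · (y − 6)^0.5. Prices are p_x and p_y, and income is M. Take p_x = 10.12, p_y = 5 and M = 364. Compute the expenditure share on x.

share on x = 0.5283

This is Cobb-Douglas in (x−12, y−6): tangency gives 0.25·p_y·(y−6) = 0.5·p_x·(x−12).
Substituting into the budget: x* = 12 + 1/3·(M − 12·p_x − 6·p_y)/p_x, and y* = 6 + 2/3·(…)/p_y.
Discretionary income = 364 − 12·10.12 − 6·5 = 212.56; x* = 12 + 1/3·212.56/10.12 = 19.0013; y* = 6 + 2/3·212.56/5 = 34.3413.
Expenditure on x: 10.12·19.0013 = 192.2933; share = 0.5283.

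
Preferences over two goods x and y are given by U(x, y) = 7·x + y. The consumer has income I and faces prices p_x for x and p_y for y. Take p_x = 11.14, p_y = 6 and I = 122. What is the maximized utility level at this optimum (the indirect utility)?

V = 76.6607

x gives more utility per dollar, so spend all income on x: x* = I/p_x, y* = 0.
Numerically: x* = 10.9515, y* = 0.
Utility at the optimum: U(10.9515, 0) = 76.6607.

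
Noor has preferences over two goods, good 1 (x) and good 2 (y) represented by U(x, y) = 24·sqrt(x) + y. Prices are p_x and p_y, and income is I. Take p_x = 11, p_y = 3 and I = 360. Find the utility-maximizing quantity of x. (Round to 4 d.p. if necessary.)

Set MRS = p_x/p_y: 12·x^(−1/2) = p_x/p_y.
Solve: √x = 12·p_y/p_x, so x*(p_x,p_y) = (12·p_y/p_x)², and y* = (I − p_x·x*)/p_y.
Plugging in: x* = (12·3/11)² = 10.7107.

x* = 10.7107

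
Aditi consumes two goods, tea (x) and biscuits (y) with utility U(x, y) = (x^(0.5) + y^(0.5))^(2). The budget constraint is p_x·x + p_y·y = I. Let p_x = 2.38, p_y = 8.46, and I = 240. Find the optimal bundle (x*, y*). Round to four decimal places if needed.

With the ratio pinned down, the budget gives x* = I/(p_x + p_y·(y/x)) and y* = (y/x)·x*.
Numerically y/x = 0.079143, so x* = 240/(2.38 + 8.46·0.079143) = 78.7001 and y* = 0.079143·78.7001 = 6.2286.

x* = 78.7001, y* = 6.2286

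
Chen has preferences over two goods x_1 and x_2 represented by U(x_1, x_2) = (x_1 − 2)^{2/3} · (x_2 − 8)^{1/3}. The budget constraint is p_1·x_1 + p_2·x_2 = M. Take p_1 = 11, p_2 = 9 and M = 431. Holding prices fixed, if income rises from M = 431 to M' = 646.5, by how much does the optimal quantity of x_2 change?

MRS = 2·(x_2−8)/(x_1−2). Tangency with p_1/p_2 gives x_2−8 = (1/2)·(p_1/p_2)·(x_1−2).
After buying the subsistence bundle (2, 8), a share 2/3 of the remaining income goes to x_1: x_1* = 2 + 2/3·(M − 2p_1 − 8p_2)/p_1.
Discretionary income = 431 − 2·11 − 8·9 = 337; x_2* = 8 + 1/3·337/9 = 20.4815.
At M' = 646.5: x_2* = 28.463. Change: 28.463 − 20.4815 = 7.9815.

Δx_2* = 7.9815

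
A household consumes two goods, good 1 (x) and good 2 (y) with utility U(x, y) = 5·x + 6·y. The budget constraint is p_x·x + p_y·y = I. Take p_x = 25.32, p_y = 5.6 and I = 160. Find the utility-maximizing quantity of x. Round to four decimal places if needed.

Linear utility — the consumer picks whichever good has higher MU/price: 5/25.32 = 0.1975 vs 6/5.6 = 1.0714.
y gives more utility per dollar, so spend all income on y: y* = I/p_y, x* = 0.
Numerically: x* = 0, y* = 28.5714.

x* = 0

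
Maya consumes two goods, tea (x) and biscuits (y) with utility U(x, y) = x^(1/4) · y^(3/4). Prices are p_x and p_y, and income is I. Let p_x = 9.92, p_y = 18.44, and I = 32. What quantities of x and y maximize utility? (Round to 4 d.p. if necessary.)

x* = 0.8065, y* = 1.3015

MU_x/MU_y = (0.25·y)/(0.75·x); tangency sets this equal to p_x/p_y.
Rearranging, p_y·y = 3·p_x·x. Substituting into the budget gives p_x·x·(1 + 3) = I.
Demand: x*(p_x,p_y,I) = 0.25·I/p_x and y* = 0.75·I/p_y.
At p_x=9.92, p_y=18.44, I=32: x* = 0.25·32/9.92 = 0.8065, y* = 1.3015.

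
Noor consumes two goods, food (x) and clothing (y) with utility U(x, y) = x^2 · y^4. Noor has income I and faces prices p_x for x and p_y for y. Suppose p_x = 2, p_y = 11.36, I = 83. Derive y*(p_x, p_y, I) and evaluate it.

At p_x=2, p_y=11.36, I=83: y* = 2/3·83/11.36 = 4.8709.

y* = 4.8709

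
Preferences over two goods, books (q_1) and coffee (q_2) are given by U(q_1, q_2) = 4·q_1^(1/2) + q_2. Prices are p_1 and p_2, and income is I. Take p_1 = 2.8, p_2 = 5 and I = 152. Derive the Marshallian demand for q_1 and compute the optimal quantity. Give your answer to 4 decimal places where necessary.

q_1* = 12.7551

Set MRS = p_1/p_2: 2·q_1^(−1/2) = p_1/p_2.
Solve: √q_1 = 2·p_2/p_1, so q_1*(p_1,p_2) = (2·p_2/p_1)², and q_2* = (I − p_1·q_1*)/p_2.
Plugging in: q_1* = (2·5/2.8)² = 12.7551.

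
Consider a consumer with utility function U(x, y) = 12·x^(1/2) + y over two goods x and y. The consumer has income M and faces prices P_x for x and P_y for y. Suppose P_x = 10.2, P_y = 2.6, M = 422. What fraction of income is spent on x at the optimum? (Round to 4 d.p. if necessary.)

share on x = 0.0565

MU_x = 6/√x, MU_y = 1. Tangency: 6/√x = P_x/P_y.
Solve: √x = 6·P_y/P_x, so x*(P_x,P_y) = (6·P_y/P_x)², and y* = (M − P_x·x*)/P_y.
Plugging in: x* = (6·2.6/10.2)² = 2.3391, y* = 153.1312.
Expenditure on x: 10.2·2.3391 = 23.8588; share = 0.0565.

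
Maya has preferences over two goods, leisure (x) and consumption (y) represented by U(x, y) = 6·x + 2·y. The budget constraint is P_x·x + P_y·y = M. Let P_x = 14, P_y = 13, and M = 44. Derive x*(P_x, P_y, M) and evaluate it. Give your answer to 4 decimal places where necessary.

x* = 3.1429

Linear utility — the consumer picks whichever good has higher MU/price: 6/14 = 0.4286 vs 2/13 = 0.1538.
x gives more utility per dollar, so spend all income on x: x* = M/P_x, y* = 0.
Numerically: x* = 3.1429, y* = 0.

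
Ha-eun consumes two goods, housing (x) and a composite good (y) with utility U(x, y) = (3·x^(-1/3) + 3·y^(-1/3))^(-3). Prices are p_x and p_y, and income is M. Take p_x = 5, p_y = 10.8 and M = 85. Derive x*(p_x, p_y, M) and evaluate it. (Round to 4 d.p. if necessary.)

x* = 7.6843

MRS = MU_x/MU_y = (y/x)^(4/3). Set equal to p_x/p_y.
Solve for the ratio: y/x = [p_x/p_y]^(0.75).
With the ratio pinned down, the budget gives x* = M/(p_x + p_y·(y/x)) and y* = (y/x)·x*.
Numerically y/x = 0.561254, so x* = 85/(5 + 10.8·0.561254) = 7.6843.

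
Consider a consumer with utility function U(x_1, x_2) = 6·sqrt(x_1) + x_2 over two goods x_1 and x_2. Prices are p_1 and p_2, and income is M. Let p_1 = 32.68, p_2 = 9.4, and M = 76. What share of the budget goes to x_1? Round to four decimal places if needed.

share on x_1 = 0.3202

MU_x_1 = 3/√x_1, MU_x_2 = 1. Tangency: 3/√x_1 = p_1/p_2.
Solve: √x_1 = 3·p_2/p_1, so x_1*(p_1,p_2) = (3·p_2/p_1)², and x_2* = (M − p_1·x_1*)/p_2.
Plugging in: x_1* = (3·9.4/32.68)² = 0.7446, x_2* = 5.4964.
Expenditure on x_1: 32.68·0.7446 = 24.3341; share = 0.3202.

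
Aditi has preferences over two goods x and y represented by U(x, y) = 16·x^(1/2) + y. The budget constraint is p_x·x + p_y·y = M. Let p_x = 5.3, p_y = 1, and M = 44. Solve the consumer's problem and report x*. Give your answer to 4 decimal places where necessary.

Set MRS = p_x/p_y: 8·x^(−1/2) = p_x/p_y.
Thus x* = (8·p_y/p_x)² — independent of M — with the rest of income spent on y.
Plugging in: x* = (8·1/5.3)² = 2.2784.

x* = 2.2784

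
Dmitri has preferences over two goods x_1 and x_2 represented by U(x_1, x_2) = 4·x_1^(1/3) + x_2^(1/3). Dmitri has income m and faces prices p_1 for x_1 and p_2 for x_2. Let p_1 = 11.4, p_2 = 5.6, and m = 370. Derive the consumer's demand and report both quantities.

x_1* = 27.5438, x_2* = 10.0002

Numerically x_2/x_1 = 0.363066, so x_1* = 370/(11.4 + 5.6·0.363066) = 27.5438 and x_2* = 0.363066·27.5438 = 10.0002.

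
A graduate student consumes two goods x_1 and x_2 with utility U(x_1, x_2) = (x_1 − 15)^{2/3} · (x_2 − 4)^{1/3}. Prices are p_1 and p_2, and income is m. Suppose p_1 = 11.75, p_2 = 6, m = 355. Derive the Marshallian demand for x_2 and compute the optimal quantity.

x_2* = 12.5972

Discretionary income = 355 − 15·11.75 − 4·6 = 154.75; x_2* = 4 + 1/3·154.75/6 = 12.5972.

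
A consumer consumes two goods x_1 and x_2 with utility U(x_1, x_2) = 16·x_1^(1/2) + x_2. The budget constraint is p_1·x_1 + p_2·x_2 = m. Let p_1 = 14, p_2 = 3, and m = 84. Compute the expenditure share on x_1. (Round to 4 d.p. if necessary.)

share on x_1 = 0.4898

Solve: √x_1 = 8·p_2/p_1, so x_1*(p_1,p_2) = (8·p_2/p_1)², and x_2* = (m − p_1·x_1*)/p_2.
Plugging in: x_1* = (8·3/14)² = 2.9388, x_2* = 14.2857.
Expenditure on x_1: 14·2.9388 = 41.1429; share = 0.4898.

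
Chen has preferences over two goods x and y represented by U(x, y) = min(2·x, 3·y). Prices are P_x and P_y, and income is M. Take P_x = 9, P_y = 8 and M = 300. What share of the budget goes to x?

Leontief preferences: the optimum is at the kink where x/3 = y/2, i.e. y = (2/3)·x.
Budget: P_x·x + P_y·(2/3)·x = M, so (3·P_x + 2·P_y)·x = 3·M.
Demand: x*(P_x,P_y,M) = 3·M/(3·P_x + 2·P_y), y* = 2·M/(3·P_x + 2·P_y).
Here 3·9 + 2·8 = 43, giving x* = 20.9302 and y* = 13.9535.
Expenditure on x: 9·20.9302 = 188.3721; share = 0.6279.

share on x = 0.6279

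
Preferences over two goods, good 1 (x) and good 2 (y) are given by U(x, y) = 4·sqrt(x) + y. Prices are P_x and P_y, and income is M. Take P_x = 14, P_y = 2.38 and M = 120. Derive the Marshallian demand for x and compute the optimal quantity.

Set MRS = P_x/P_y: 2·x^(−1/2) = P_x/P_y.
Thus x* = (2·P_y/P_x)² — independent of M — with the rest of income spent on y.
Plugging in: x* = (2·2.38/14)² = 0.1156.

x* = 0.1156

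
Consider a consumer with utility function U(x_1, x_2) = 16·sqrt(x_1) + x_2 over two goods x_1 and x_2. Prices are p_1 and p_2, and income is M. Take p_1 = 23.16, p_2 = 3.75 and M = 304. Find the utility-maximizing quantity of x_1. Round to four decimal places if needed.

x_1* = 1.6779

MU_x_1 = 8/√x_1, MU_x_2 = 1. Tangency: 8/√x_1 = p_1/p_2.
Solve: √x_1 = 8·p_2/p_1, so x_1*(p_1,p_2) = (8·p_2/p_1)², and x_2* = (M − p_1·x_1*)/p_2.
Plugging in: x_1* = (8·3.75/23.16)² = 1.6779.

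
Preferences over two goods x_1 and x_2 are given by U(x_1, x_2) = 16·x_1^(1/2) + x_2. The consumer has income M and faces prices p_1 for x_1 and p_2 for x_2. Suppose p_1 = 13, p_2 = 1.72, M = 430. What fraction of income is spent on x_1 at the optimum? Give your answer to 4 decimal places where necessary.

Thus x_1* = (8·p_2/p_1)² — independent of M — with the rest of income spent on x_2.
Plugging in: x_1* = (8·1.72/13)² = 1.1203, x_2* = 241.5323.
Expenditure on x_1: 13·1.1203 = 14.5644; share = 0.0339.

share on x_1 = 0.0339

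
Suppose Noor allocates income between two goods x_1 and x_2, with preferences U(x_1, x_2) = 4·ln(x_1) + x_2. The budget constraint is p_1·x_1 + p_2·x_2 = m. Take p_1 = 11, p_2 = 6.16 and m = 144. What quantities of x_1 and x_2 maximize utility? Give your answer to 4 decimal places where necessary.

So x_1*(p_1,p_2) = 4·p_2/p_1, independent of income; and x_2* = (m − 4·p_2)/p_2.
At the given prices: x_1* = 4·6.16/11 = 2.24, and x_2* = 19.3766.

x_1* = 2.24, x_2* = 19.3766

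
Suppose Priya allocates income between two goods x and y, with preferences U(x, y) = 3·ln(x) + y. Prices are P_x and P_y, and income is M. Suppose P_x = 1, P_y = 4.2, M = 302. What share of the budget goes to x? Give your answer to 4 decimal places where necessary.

share on x = 0.0417

Set MRS = P_x/P_y: (3/x)/1 = P_x/P_y.
So x*(P_x,P_y) = 3·P_y/P_x, independent of income; and y* = (M − 3·P_y)/P_y.
At the given prices: x* = 3·4.2/1 = 12.6, and y* = 68.9048.
Expenditure on x: 1·12.6 = 12.6; share = 0.0417.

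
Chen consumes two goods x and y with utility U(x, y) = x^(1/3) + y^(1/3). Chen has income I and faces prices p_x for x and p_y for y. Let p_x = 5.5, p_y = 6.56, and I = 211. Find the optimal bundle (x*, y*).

MRS = MU_x/MU_y = (y/x)^(2/3). Set equal to p_x/p_y.
Solve for the ratio: y/x = [p_x/p_y]^(1.5).
Substitute y = (y/x)·x into the budget: x* = I/(p_x + p_y·(y/x)).
Numerically y/x = 0.767694, so x* = 211/(5.5 + 6.56·0.767694) = 20.0264 and y* = 0.767694·20.0264 = 15.3742.

x* = 20.0264, y* = 15.3742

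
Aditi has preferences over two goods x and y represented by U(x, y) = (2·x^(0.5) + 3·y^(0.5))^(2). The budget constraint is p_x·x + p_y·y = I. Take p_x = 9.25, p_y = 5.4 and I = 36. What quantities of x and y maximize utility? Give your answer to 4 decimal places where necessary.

x* = 0.8018, y* = 5.2933

MU_x ∝ 2·x^(-0.5), MU_y ∝ 3·y^(-0.5), so MRS = (2/3)·(y/x)^(0.5) = p_x/p_y.
Solve for the ratio: y/x = [(3/2)·p_x/p_y]^(2).
Substitute y = (y/x)·x into the budget: x* = I/(p_x + p_y·(y/x)).
Numerically y/x = 6.602045, so x* = 36/(9.25 + 5.4·6.602045) = 0.8018 and y* = 6.602045·0.8018 = 5.2933.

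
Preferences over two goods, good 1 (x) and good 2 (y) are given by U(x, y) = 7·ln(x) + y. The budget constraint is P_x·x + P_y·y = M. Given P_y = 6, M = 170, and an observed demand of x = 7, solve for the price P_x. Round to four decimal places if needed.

P_x = 6

MU_x = 7/x, MU_y = 1. Tangency: 7/x = P_x/P_y.
So x*(P_x,P_y) = 7·P_y/P_x, independent of income; and y* = (M − 7·P_y)/P_y.
Set x* = 7 in the demand function and solve for P_x: P_x = 6.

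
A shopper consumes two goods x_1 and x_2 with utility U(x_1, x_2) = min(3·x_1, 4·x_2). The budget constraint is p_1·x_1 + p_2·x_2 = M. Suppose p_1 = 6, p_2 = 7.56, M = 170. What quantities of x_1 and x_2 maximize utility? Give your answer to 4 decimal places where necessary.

With perfect complements, no substitution: consume in ratio x_1:x_2 = 4:3.
Budget: p_1·x_1 + p_2·(3/4)·x_1 = M, so (4·p_1 + 3·p_2)·x_1 = 4·M.
Demand: x_1*(p_1,p_2,M) = 4·M/(4·p_1 + 3·p_2), x_2* = 3·M/(4·p_1 + 3·p_2).
Here 4·6 + 3·7.56 = 46.68, giving x_1* = 14.5673 and x_2* = 10.9254.

x_1* = 14.5673, x_2* = 10.9254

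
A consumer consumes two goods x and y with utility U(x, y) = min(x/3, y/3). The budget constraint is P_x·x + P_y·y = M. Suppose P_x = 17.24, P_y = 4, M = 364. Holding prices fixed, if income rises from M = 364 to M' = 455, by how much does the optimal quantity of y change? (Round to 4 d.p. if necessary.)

Here 3·17.24 + 3·4 = 63.72, giving y* = 17.1375.
At M' = 455: y* = 21.4218. Change: 21.4218 − 17.1375 = 4.2844.

Δy* = 4.2844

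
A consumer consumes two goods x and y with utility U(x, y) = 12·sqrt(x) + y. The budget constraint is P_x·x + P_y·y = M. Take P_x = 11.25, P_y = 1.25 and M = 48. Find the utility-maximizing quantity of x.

x* = 0.4444

MU_x = 6/√x, MU_y = 1. Tangency: 6/√x = P_x/P_y.
Solve: √x = 6·P_y/P_x, so x*(P_x,P_y) = (6·P_y/P_x)², and y* = (M − P_x·x*)/P_y.
Plugging in: x* = (6·1.25/11.25)² = 0.4444.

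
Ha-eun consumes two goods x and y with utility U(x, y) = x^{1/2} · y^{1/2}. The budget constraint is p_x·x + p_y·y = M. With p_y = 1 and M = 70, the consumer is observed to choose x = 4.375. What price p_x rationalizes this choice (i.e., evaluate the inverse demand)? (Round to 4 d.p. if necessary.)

p_x = 8

The MRS is y/x. Set MRS = p_x/p_y.
Rearranging, p_y·y = p_x·x. Substituting into the budget gives p_x·x·(1 + 1) = M.
Demand: x*(p_x,p_y,M) = 0.5·M/p_x and y* = 0.5·M/p_y.
Set x* = 4.375 in the demand function and solve for p_x: p_x = 8.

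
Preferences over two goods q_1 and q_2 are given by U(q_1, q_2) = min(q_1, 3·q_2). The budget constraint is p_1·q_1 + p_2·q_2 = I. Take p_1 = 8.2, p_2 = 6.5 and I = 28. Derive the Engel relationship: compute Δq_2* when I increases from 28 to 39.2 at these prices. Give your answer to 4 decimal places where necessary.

Δq_2* = 0.3601

Leontief preferences: the optimum is at the kink where q_1/3 = q_2/1, i.e. q_2 = (1/3)·q_1.
Budget: p_1·q_1 + p_2·(1/3)·q_1 = I, so (3·p_1 + p_2)·q_1 = 3·I.
Demand: q_1*(p_1,p_2,I) = 3·I/(3·p_1 + p_2), q_2* = I/(3·p_1 + p_2).
Here 3·8.2 + 6.5 = 31.1, giving q_2* = 0.9003.
At I' = 39.2: q_2* = 1.2605. Change: 1.2605 − 0.9003 = 0.3601.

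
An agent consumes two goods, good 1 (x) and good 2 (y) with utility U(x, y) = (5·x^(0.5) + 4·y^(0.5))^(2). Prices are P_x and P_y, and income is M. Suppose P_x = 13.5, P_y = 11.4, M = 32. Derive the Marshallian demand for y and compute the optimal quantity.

From the CES first-order condition, (5/4)·(y/x)^(0.5) = P_x/P_y.
Hence y/x = ((4/5)·P_x/P_y)^(1/(0.5)), i.e. raised to the 2 power.
With the ratio pinned down, the budget gives x* = M/(P_x + P_y·(y/x)) and y* = (y/x)·x*.
Numerically y/x = 0.897507, so x* = 32/(13.5 + 11.4·0.897507) = 1.3484 and y* = 0.897507·1.3484 = 1.2102.

y* = 1.2102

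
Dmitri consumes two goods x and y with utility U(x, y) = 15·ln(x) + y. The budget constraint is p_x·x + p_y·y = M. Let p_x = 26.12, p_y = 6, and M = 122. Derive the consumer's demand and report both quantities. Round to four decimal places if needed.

x* = 3.4456, y* = 5.3333

Set MRS = p_x/p_y: (15/x)/1 = p_x/p_y.
So x*(p_x,p_y) = 15·p_y/p_x, independent of income; and y* = (M − 15·p_y)/p_y.
At the given prices: x* = 15·6/26.12 = 3.4456, and y* = 5.3333.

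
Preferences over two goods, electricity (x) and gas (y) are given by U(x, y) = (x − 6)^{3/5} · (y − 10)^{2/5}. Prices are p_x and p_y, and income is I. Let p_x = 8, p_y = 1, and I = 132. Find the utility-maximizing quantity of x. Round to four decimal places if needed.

x* = 11.55

Let x' = x−6, y' = y−10. MRS = (3/2)·y'/x' = p_x/p_y.
Substituting into the budget: x* = 6 + 0.6·(I − 6·p_x − 10·p_y)/p_x, and y* = 10 + 0.4·(…)/p_y.
Discretionary income = 132 − 6·8 − 10·1 = 74; x* = 6 + 0.6·74/8 = 11.55.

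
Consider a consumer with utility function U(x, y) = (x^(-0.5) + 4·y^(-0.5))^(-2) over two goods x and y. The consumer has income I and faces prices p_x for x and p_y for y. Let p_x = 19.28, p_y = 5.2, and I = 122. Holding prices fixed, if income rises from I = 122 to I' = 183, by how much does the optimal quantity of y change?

From the CES first-order condition, (1/4)·(y/x)^(1.5) = p_x/p_y.
Solve for the ratio: y/x = [4·p_x/p_y]^(2/3).
Substitute y = (y/x)·x into the budget: x* = I/(p_x + p_y·(y/x)).
Numerically y/x = 6.036369, so x* = 122/(19.28 + 5.2·6.036369) = 2.4078 and y* = 6.036369·2.4078 = 14.5342.
At I' = 183: y* = 21.8014. Change: 21.8014 − 14.5342 = 7.2671.

Δy* = 7.2671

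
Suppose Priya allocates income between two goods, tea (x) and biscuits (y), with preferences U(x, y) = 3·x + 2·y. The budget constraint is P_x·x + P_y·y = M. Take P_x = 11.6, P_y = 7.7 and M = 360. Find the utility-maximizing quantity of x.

Linear utility — the consumer picks whichever good has higher MU/price: 3/11.6 = 0.2586 vs 2/7.7 = 0.2597.
y gives more utility per dollar, so spend all income on y: y* = M/P_y, x* = 0.
Numerically: x* = 0, y* = 46.7532.

x* = 0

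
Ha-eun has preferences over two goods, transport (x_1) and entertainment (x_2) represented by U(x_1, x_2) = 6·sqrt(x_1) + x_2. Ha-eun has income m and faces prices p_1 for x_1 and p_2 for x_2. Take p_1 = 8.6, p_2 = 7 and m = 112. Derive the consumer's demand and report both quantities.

Plugging in: x_1* = (3·7/8.6)² = 5.9627, x_2* = 8.6744.

x_1* = 5.9627, x_2* = 8.6744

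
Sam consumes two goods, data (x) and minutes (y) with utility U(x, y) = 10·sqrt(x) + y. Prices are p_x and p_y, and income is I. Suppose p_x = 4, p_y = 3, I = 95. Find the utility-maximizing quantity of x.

x* = 14.0625

Utility is quasi-linear in y; the FOC for x is 5/√x = p_x/p_y.
Solve: √x = 5·p_y/p_x, so x*(p_x,p_y) = (5·p_y/p_x)², and y* = (I − p_x·x*)/p_y.
Plugging in: x* = (5·3/4)² = 14.0625.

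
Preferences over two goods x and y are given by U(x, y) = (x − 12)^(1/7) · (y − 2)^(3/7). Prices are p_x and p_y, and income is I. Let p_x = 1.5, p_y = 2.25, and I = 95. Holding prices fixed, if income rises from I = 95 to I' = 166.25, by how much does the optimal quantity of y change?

Δy* = 23.75

This is Cobb-Douglas in (x−12, y−2): tangency gives 1/7·p_y·(y−2) = 3/7·p_x·(x−12).
After buying the subsistence bundle (12, 2), a share 0.25 of the remaining income goes to x: x* = 12 + 0.25·(I − 12p_x − 2p_y)/p_x.
Discretionary income = 95 − 12·1.5 − 2·2.25 = 72.5; y* = 2 + 0.75·72.5/2.25 = 26.1667.
At I' = 166.25: y* = 49.9167. Change: 49.9167 − 26.1667 = 23.75.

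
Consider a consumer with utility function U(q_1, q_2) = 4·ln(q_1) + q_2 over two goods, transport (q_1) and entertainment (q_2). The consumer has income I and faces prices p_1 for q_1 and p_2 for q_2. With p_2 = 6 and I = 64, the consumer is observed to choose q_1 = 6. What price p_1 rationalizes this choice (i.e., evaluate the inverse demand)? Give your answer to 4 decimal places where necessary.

Set MRS = p_1/p_2: (4/q_1)/1 = p_1/p_2.
So q_1*(p_1,p_2) = 4·p_2/p_1, independent of income; and q_2* = (I − 4·p_2)/p_2.
Set q_1* = 6 in the demand function and solve for p_1: p_1 = 4.

p_1 = 4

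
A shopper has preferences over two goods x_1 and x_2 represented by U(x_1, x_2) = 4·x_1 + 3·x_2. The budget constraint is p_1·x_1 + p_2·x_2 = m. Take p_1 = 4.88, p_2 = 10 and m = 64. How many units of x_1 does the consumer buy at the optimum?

x_1* = 13.1148

Numerically: x_1* = 13.1148, x_2* = 0.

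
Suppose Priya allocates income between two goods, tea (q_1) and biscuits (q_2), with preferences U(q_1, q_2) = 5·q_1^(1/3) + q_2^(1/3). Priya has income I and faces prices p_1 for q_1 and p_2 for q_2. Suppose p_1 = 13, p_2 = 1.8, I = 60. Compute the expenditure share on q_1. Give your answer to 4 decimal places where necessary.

share on q_1 = 0.8062

MU_q_1 ∝ 5·q_1^(-2/3), MU_q_2 ∝ q_2^(-2/3), so MRS = 5·(q_2/q_1)^(2/3) = p_1/p_2.
Solve for the ratio: q_2/q_1 = [(1/5)·p_1/p_2]^(1.5).
Substitute q_2 = (q_2/q_1)·q_1 into the budget: q_1* = I/(p_1 + p_2·(q_2/q_1)).
Numerically q_2/q_1 = 1.736006, so q_1* = 60/(13 + 1.8·1.736006) = 3.721 and q_2* = 1.736006·3.721 = 6.4596.
Expenditure on q_1: 13·3.721 = 48.3727; share = 0.8062.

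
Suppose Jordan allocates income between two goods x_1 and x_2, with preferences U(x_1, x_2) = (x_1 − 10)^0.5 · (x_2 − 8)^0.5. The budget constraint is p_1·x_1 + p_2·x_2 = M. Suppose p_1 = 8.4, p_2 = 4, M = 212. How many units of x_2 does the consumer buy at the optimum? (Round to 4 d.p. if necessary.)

x_2* = 20

This is Cobb-Douglas in (x_1−10, x_2−8): tangency gives 0.5·p_2·(x_2−8) = 0.5·p_1·(x_1−10).
Substituting into the budget: x_1* = 10 + 0.5·(M − 10·p_1 − 8·p_2)/p_1, and x_2* = 8 + 0.5·(…)/p_2.
Discretionary income = 212 − 10·8.4 − 8·4 = 96; x_2* = 8 + 0.5·96/4 = 20.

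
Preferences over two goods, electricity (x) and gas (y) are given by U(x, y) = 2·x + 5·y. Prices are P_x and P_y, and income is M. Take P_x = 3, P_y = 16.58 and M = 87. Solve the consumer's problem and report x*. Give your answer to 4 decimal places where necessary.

Perfect substitutes: compare marginal utility per dollar. 2/P_x vs 5/P_y → 0.6667 vs 0.3016.
x gives more utility per dollar, so spend all income on x: x* = M/P_x, y* = 0.
Numerically: x* = 29, y* = 0.

x* = 29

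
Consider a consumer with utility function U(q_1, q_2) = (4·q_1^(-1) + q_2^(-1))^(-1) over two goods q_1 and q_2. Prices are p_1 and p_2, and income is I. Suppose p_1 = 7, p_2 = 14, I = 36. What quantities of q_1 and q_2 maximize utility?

With the ratio pinned down, the budget gives q_1* = I/(p_1 + p_2·(q_2/q_1)) and q_2* = (q_2/q_1)·q_1*.
Numerically q_2/q_1 = 0.353553, so q_1* = 36/(7 + 14·0.353553) = 3.0126 and q_2* = 0.353553·3.0126 = 1.0651.

q_1* = 3.0126, q_2* = 1.0651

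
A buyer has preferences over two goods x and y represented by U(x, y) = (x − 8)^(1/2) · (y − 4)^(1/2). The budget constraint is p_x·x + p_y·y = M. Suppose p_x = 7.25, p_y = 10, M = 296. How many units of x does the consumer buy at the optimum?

x* = 21.6552

MRS = (y−4)/(x−8). Tangency with p_x/p_y gives y−4 = (p_x/p_y)·(x−8).
After buying the subsistence bundle (8, 4), a share 0.5 of the remaining income goes to x: x* = 8 + 0.5·(M − 8p_x − 4p_y)/p_x.
Discretionary income = 296 − 8·7.25 − 4·10 = 198; x* = 8 + 0.5·198/7.25 = 21.6552.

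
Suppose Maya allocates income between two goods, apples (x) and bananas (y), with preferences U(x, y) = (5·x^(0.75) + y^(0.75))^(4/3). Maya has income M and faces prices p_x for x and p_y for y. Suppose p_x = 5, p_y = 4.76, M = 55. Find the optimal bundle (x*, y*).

x* = 10.9796, y* = 0.0214

MRS = MU_x/MU_y = 5·(y/x)^(0.25). Set equal to p_x/p_y.
Solve for the ratio: y/x = [(1/5)·p_x/p_y]^(4).
Substitute y = (y/x)·x into the budget: x* = M/(p_x + p_y·(y/x)).
Numerically y/x = 0.001948, so x* = 55/(5 + 4.76·0.001948) = 10.9796 and y* = 0.001948·10.9796 = 0.0214.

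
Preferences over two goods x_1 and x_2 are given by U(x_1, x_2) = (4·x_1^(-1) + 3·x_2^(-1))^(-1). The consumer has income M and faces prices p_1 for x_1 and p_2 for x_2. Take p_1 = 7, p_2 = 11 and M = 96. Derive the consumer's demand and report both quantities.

x_1* = 6.5756, x_2* = 4.5428

With the ratio pinned down, the budget gives x_1* = M/(p_1 + p_2·(x_2/x_1)) and x_2* = (x_2/x_1)·x_1*.
Numerically x_2/x_1 = 0.690849, so x_1* = 96/(7 + 11·0.690849) = 6.5756 and x_2* = 0.690849·6.5756 = 4.5428.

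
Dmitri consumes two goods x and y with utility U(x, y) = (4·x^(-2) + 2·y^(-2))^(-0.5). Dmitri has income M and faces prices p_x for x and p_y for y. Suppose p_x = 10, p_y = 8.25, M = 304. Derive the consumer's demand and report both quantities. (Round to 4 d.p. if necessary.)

MU_x ∝ 4·x^(-3), MU_y ∝ 2·y^(-3), so MRS = 2·(y/x)^(3) = p_x/p_y.
Hence y/x = ((1/2)·p_x/p_y)^(1/(3)), i.e. raised to the 1/3 power.
With the ratio pinned down, the budget gives x* = M/(p_x + p_y·(y/x)) and y* = (y/x)·x*.
Numerically y/x = 0.846263, so x* = 304/(10 + 8.25·0.846263) = 17.9017 and y* = 0.846263·17.9017 = 15.1495.

x* = 17.9017, y* = 15.1495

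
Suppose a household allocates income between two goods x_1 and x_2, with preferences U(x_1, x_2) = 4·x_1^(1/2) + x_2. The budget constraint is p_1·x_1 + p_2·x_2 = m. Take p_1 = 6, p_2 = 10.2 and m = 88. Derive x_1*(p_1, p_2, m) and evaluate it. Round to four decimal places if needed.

x_1* = 11.56

MU_x_1 = 2/√x_1, MU_x_2 = 1. Tangency: 2/√x_1 = p_1/p_2.
Thus x_1* = (2·p_2/p_1)² — independent of m — with the rest of income spent on x_2.
Plugging in: x_1* = (2·10.2/6)² = 11.56.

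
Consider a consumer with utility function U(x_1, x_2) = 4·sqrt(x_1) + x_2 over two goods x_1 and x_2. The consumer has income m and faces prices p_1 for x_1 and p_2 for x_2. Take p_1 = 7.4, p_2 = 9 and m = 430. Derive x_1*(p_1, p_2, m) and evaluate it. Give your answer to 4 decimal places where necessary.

Set MRS = p_1/p_2: 2·x_1^(−1/2) = p_1/p_2.
Thus x_1* = (2·p_2/p_1)² — independent of m — with the rest of income spent on x_2.
Plugging in: x_1* = (2·9/7.4)² = 5.9167.

x_1* = 5.9167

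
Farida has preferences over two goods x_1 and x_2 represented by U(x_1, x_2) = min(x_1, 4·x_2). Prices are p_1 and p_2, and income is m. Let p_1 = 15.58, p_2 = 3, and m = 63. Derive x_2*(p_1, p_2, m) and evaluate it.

Here 4·15.58 + 3 = 65.32, giving x_2* = 0.9645.

x_2* = 0.9645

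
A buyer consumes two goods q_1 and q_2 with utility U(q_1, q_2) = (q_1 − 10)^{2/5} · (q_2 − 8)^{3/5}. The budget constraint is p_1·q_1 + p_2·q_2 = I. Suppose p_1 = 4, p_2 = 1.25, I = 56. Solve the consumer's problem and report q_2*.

MRS = (2/3)·(q_2−8)/(q_1−10). Tangency with p_1/p_2 gives q_2−8 = (3/2)·(p_1/p_2)·(q_1−10).
After buying the subsistence bundle (10, 8), a share 0.4 of the remaining income goes to q_1: q_1* = 10 + 0.4·(I − 10p_1 − 8p_2)/p_1.
Discretionary income = 56 − 10·4 − 8·1.25 = 6; q_2* = 8 + 0.6·6/1.25 = 10.88.

q_2* = 10.88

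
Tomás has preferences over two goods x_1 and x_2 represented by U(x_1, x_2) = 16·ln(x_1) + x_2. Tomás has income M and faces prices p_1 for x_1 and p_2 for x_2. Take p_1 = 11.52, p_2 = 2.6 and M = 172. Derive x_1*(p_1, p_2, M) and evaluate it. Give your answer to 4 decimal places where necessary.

x_1* = 3.6111

MU_x_1 = 16/x_1, MU_x_2 = 1. Tangency: 16/x_1 = p_1/p_2.
So x_1*(p_1,p_2) = 16·p_2/p_1, independent of income; and x_2* = (M − 16·p_2)/p_2.
At the given prices: x_1* = 16·2.6/11.52 = 3.6111.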